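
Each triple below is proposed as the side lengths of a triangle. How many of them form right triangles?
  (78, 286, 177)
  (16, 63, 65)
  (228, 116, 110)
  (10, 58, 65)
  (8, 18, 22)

1

(78,286,177): 78+177 ≤ 286, not a triangle
(16,63,65): 16²+63² = 4225 = 65² → right
(228,116,110): 110+116 ≤ 228, not a triangle
(10,58,65): 10²+58² = 3464 < 4225 = 65² → obtuse
(8,18,22): 8²+18² = 388 < 484 = 22² → obtuse
1 of the 5 is right.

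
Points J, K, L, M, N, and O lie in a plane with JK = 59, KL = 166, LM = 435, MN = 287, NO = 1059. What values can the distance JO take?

The maximum is all hops collinear in one direction: 59 + 166 + 435 + 287 + 1059 = 2006.
The longest hop is 1059; the others sum to 947. Folding the others back against it leaves at least 1059 − 947 = 112.

112 ≤ JO ≤ 2006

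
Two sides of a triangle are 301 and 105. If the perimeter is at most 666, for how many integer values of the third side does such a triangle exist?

Triangle inequality: 196 < x < 406. Perimeter ≤ 666 gives x ≤ 666 − 301 − 105 = 260.
So 196 < x ≤ 260; integers 197 through 260: 64 values.

64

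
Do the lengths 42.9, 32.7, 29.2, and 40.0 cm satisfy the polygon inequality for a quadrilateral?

A quadrilateral exists iff every side is shorter than the sum of the others — equivalently, the longest side is less than the sum of the rest.
Longest side 42.9 < 101.9 (sum of the remaining 3), so yes.

Yes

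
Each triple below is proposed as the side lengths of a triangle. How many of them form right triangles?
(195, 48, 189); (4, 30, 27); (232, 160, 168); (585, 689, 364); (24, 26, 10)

(195,48,189): 48²+189² = 38025 = 195² → right
(4,30,27): 4²+27² = 745 < 900 = 30² → obtuse
(232,160,168): 160²+168² = 53824 = 232² → right
(585,689,364): 364²+585² = 474721 = 689² → right
(24,26,10): 10²+24² = 676 = 26² → right
4 of the 5 are right.

4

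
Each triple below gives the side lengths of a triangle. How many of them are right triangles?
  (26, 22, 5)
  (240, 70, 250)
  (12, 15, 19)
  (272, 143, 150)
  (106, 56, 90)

2

(26,22,5): 5²+22² = 509 < 676 = 26² → obtuse
(240,70,250): 70²+240² = 62500 = 250² → right
(12,15,19): 12²+15² = 369 > 361 = 19² → acute
(272,143,150): 143²+150² = 42949 < 73984 = 272² → obtuse
(106,56,90): 56²+90² = 11236 = 106² → right
2 of the 5 are right.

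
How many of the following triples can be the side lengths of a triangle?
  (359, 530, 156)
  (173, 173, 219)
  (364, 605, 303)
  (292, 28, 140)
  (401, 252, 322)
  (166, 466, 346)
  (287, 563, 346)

(156,359,530): 156+359 ≤ 530 → not valid
(173,173,219): 173+173 > 219 → valid
(303,364,605): 303+364 > 605 → valid
(28,140,292): 28+140 ≤ 292 → not valid
(252,322,401): 252+322 > 401 → valid
(166,346,466): 166+346 > 466 → valid
(287,346,563): 287+346 > 563 → valid
5 of the 7 triples form a triangle.

5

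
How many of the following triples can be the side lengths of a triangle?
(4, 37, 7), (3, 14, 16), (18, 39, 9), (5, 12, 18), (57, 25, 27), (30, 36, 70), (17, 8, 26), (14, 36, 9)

(4,7,37): 4+7 ≤ 37 → not valid
(3,14,16): 3+14 > 16 → valid
(9,18,39): 9+18 ≤ 39 → not valid
(5,12,18): 5+12 ≤ 18 → not valid
(25,27,57): 25+27 ≤ 57 → not valid
(30,36,70): 30+36 ≤ 70 → not valid
(8,17,26): 8+17 ≤ 26 → not valid
(9,14,36): 9+14 ≤ 36 → not valid
1 of the 8 triples forms a triangle.

1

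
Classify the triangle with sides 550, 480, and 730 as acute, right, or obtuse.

Compare the square of the longest side to the sum of squares of the other two: 480² + 550² = 532900 = 730².

right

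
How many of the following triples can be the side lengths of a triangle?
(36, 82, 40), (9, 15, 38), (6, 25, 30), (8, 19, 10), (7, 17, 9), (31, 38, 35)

(36,40,82): 36+40 ≤ 82 → not valid
(9,15,38): 9+15 ≤ 38 → not valid
(6,25,30): 6+25 > 30 → valid
(8,10,19): 8+10 ≤ 19 → not valid
(7,9,17): 7+9 ≤ 17 → not valid
(31,35,38): 31+35 > 38 → valid
2 of the 6 triples form a triangle.

2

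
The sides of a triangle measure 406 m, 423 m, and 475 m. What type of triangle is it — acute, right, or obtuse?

Compare the square of the longest side to the sum of squares of the other two: 406² + 423² = 343765 > 225625 = 475².

acute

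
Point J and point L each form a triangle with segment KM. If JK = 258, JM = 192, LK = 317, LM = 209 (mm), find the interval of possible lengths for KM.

From triangle JKM: |258 − 192| < KM < 258 + 192, i.e. 66 < KM < 450.
From triangle LKM: 108 < KM < 526.
Both must hold, so KM lies in the intersection.

108 < KM < 450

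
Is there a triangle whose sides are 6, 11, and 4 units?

No

The longest side is 11, but the other two sum to only 10.
10 < 11, so the triangle inequality fails.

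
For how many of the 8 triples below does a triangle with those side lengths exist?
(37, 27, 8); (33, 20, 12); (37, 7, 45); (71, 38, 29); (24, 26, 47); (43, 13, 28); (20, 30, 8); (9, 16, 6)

(8,27,37): 8+27 ≤ 37 → not valid
(12,20,33): 12+20 ≤ 33 → not valid
(7,37,45): 7+37 ≤ 45 → not valid
(29,38,71): 29+38 ≤ 71 → not valid
(24,26,47): 24+26 > 47 → valid
(13,28,43): 13+28 ≤ 43 → not valid
(8,20,30): 8+20 ≤ 30 → not valid
(6,9,16): 6+9 ≤ 16 → not valid
1 of the 8 triples forms a triangle.

1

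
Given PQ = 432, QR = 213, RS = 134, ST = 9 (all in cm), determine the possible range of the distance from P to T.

The maximum is all hops collinear in one direction: 432 + 213 + 134 + 9 = 788.
The longest hop is 432; the others sum to 356. Folding the others back against it leaves at least 432 − 356 = 76.

76 ≤ PT ≤ 788 cm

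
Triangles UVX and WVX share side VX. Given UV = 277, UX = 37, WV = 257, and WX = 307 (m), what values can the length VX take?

240 < VX < 314

From triangle UVX: |277 − 37| < VX < 277 + 37, i.e. 240 < VX < 314.
From triangle WVX: 50 < VX < 564.
Both must hold, so VX lies in the intersection.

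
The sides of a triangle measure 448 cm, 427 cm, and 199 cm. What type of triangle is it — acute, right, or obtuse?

acute

Compare the square of the longest side to the sum of squares of the other two: 199² + 427² = 221930 > 200704 = 448².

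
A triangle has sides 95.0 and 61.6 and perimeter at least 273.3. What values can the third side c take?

Triangle inequality alone gives 33.4 < c < 156.6.
The perimeter condition gives c ≥ 273.3 − 95.0 − 61.6 = 116.7.
Intersecting the two: 116.7 ≤ c < 156.6.

116.7 ≤ c < 156.6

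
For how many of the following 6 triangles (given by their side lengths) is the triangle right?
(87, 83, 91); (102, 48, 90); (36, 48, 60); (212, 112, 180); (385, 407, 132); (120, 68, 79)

(87,83,91): 83²+87² = 14458 > 8281 = 91² → acute
(102,48,90): 48²+90² = 10404 = 102² → right
(36,48,60): 36²+48² = 3600 = 60² → right
(212,112,180): 112²+180² = 44944 = 212² → right
(385,407,132): 132²+385² = 165649 = 407² → right
(120,68,79): 68²+79² = 10865 < 14400 = 120² → obtuse
4 of the 6 are right.

4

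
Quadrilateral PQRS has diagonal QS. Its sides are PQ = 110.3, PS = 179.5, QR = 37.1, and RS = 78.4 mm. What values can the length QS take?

69.2 < QS < 115.5

From triangle PQS: |110.3 − 179.5| < QS < 110.3 + 179.5, i.e. 69.2 < QS < 289.8.
From triangle RQS: 41.3 < QS < 115.5.
Both must hold, so QS lies in the intersection.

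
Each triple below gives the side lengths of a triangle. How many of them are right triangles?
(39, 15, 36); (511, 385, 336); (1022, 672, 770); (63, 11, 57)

(39,15,36): 15²+36² = 1521 = 39² → right
(511,385,336): 336²+385² = 261121 = 511² → right
(1022,672,770): 672²+770² = 1044484 = 1022² → right
(63,11,57): 11²+57² = 3370 < 3969 = 63² → obtuse
3 of the 4 are right.

3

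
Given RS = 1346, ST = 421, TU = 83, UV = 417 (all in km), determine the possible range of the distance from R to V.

The maximum is all hops collinear in one direction: 1346 + 421 + 83 + 417 = 2267.
The longest hop is 1346; the others sum to 921. Folding the others back against it leaves at least 1346 − 921 = 425.

425 ≤ RV ≤ 2267 km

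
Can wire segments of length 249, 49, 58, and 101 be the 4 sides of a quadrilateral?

For a quadrilateral, each side must be shorter than the sum of the others.
Here the longest side is 249, but the remaining 3 sides sum to only 208.

No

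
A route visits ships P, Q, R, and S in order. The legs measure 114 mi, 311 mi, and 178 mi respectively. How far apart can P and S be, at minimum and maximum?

19 ≤ PS ≤ 603 mi

The maximum is all hops collinear in one direction: 114 + 311 + 178 = 603.
The longest hop is 311; the others sum to 292. Folding the others back against it leaves at least 311 − 292 = 19.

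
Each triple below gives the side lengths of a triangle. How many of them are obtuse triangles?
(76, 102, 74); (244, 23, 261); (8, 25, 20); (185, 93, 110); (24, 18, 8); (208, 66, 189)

(76,102,74): 74²+76² = 11252 > 10404 = 102² → acute
(244,23,261): 23²+244² = 60065 < 68121 = 261² → obtuse
(8,25,20): 8²+20² = 464 < 625 = 25² → obtuse
(185,93,110): 93²+110² = 20749 < 34225 = 185² → obtuse
(24,18,8): 8²+18² = 388 < 576 = 24² → obtuse
(208,66,189): 66²+189² = 40077 < 43264 = 208² → obtuse
5 of the 6 are obtuse.

5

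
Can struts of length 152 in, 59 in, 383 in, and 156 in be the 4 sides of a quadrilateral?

For a quadrilateral, each side must be shorter than the sum of the others.
Here the longest side is 383, but the remaining 3 sides sum to only 367.

No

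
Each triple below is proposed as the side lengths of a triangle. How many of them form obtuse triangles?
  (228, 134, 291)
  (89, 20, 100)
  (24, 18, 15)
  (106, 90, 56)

(228,134,291): 134²+228² = 69940 < 84681 = 291² → obtuse
(89,20,100): 20²+89² = 8321 < 10000 = 100² → obtuse
(24,18,15): 15²+18² = 549 < 576 = 24² → obtuse
(106,90,56): 56²+90² = 11236 = 106² → right
3 of the 4 are obtuse.

3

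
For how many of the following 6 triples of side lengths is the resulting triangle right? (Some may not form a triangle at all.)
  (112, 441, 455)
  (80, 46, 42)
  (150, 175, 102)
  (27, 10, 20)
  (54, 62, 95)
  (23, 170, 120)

1

(112,441,455): 112²+441² = 207025 = 455² → right
(80,46,42): 42²+46² = 3880 < 6400 = 80² → obtuse
(150,175,102): 102²+150² = 32904 > 30625 = 175² → acute
(27,10,20): 10²+20² = 500 < 729 = 27² → obtuse
(54,62,95): 54²+62² = 6760 < 9025 = 95² → obtuse
(23,170,120): 23+120 ≤ 170, not a triangle
1 of the 6 is right.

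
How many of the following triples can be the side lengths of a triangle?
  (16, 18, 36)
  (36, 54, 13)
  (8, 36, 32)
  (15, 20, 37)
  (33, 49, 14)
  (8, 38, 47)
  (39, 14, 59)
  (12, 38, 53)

1

(16,18,36): 16+18 ≤ 36 → not valid
(13,36,54): 13+36 ≤ 54 → not valid
(8,32,36): 8+32 > 36 → valid
(15,20,37): 15+20 ≤ 37 → not valid
(14,33,49): 14+33 ≤ 49 → not valid
(8,38,47): 8+38 ≤ 47 → not valid
(14,39,59): 14+39 ≤ 59 → not valid
(12,38,53): 12+38 ≤ 53 → not valid
1 of the 8 triples forms a triangle.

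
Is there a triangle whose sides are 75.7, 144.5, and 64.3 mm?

No

The longest side is 144.5, but the other two sum to only 140.0.
140.0 < 144.5, so the triangle inequality fails.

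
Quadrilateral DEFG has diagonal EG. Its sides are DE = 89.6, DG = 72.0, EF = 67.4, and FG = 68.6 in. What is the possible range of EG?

From triangle DEG: |89.6 − 72.0| < EG < 89.6 + 72.0, i.e. 17.6 < EG < 161.6.
From triangle FEG: 1.2 < EG < 136.0.
Both must hold, so EG lies in the intersection.

17.6 < EG < 136.0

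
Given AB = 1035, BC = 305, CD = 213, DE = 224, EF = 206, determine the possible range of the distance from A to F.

The maximum is all hops collinear in one direction: 1035 + 305 + 213 + 224 + 206 = 1983.
The longest hop is 1035; the others sum to 948. Folding the others back against it leaves at least 1035 − 948 = 87.

87 ≤ AF ≤ 1983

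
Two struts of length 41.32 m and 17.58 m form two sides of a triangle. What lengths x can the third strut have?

By the triangle inequality, x must be less than 41.32 + 17.58 = 58.90 and greater than |41.32 − 17.58| = 23.74.

23.74 < x < 58.90 (m)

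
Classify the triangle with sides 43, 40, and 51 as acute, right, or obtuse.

acute

Compare the square of the longest side to the sum of squares of the other two: 40² + 43² = 3449 > 2601 = 51².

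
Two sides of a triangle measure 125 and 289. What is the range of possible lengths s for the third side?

164 < s < 414

By the triangle inequality, s must be less than 125 + 289 = 414 and greater than |125 − 289| = 164.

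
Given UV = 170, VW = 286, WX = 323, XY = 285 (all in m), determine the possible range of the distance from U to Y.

0 ≤ UY ≤ 1064 m

The maximum is all hops collinear in one direction: 170 + 286 + 323 + 285 = 1064.
The longest hop is 323; the others sum to 741. Since 323 ≤ 741, the path can fold back on itself completely, so the minimum distance is 0.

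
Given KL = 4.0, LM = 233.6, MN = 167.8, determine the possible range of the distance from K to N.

The maximum is all hops collinear in one direction: 4.0 + 233.6 + 167.8 = 405.4.
The longest hop is 233.6; the others sum to 171.8. Folding the others back against it leaves at least 233.6 − 171.8 = 61.8.

61.8 ≤ KN ≤ 405.4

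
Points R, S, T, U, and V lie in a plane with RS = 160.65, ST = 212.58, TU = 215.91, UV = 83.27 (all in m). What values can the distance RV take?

The maximum is all hops collinear in one direction: 160.65 + 212.58 + 215.91 + 83.27 = 672.41.
The longest hop is 215.91; the others sum to 456.50. Since 215.91 ≤ 456.50, the path can fold back on itself completely, so the minimum distance is 0.

0 ≤ RV ≤ 672.41 m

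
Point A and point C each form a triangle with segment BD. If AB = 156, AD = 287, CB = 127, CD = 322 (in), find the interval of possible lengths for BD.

195 < BD < 443

From triangle ABD: |156 − 287| < BD < 156 + 287, i.e. 131 < BD < 443.
From triangle CBD: 195 < BD < 449.
Both must hold, so BD lies in the intersection.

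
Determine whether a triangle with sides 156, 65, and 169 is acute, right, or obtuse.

right

Compare the square of the longest side to the sum of squares of the other two: 65² + 156² = 28561 = 169².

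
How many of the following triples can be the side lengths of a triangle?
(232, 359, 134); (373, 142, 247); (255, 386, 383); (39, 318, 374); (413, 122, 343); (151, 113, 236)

5

(134,232,359): 134+232 > 359 → valid
(142,247,373): 142+247 > 373 → valid
(255,383,386): 255+383 > 386 → valid
(39,318,374): 39+318 ≤ 374 → not valid
(122,343,413): 122+343 > 413 → valid
(113,151,236): 113+151 > 236 → valid
5 of the 6 triples form a triangle.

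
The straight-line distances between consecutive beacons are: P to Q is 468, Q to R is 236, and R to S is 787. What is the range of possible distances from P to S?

The maximum is all hops collinear in one direction: 468 + 236 + 787 = 1491.
The longest hop is 787; the others sum to 704. Folding the others back against it leaves at least 787 − 704 = 83.

83 ≤ PS ≤ 1491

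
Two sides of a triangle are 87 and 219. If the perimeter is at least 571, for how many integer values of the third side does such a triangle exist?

41

Triangle inequality: 132 < x < 306. Perimeter ≥ 571 gives x ≥ 571 − 87 − 219 = 265.
So 265 ≤ x < 306; integers 265 through 305: 41 values.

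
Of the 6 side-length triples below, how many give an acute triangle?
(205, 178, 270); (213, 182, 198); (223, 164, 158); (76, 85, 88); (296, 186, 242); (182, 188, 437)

(205,178,270): 178²+205² = 73709 > 72900 = 270² → acute
(213,182,198): 182²+198² = 72328 > 45369 = 213² → acute
(223,164,158): 158²+164² = 51860 > 49729 = 223² → acute
(76,85,88): 76²+85² = 13001 > 7744 = 88² → acute
(296,186,242): 186²+242² = 93160 > 87616 = 296² → acute
(182,188,437): 182+188 ≤ 437, not a triangle
5 of the 6 are acute.

5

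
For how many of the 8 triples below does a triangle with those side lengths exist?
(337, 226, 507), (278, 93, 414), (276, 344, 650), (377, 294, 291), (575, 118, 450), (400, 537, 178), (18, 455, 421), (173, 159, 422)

(226,337,507): 226+337 > 507 → valid
(93,278,414): 93+278 ≤ 414 → not valid
(276,344,650): 276+344 ≤ 650 → not valid
(291,294,377): 291+294 > 377 → valid
(118,450,575): 118+450 ≤ 575 → not valid
(178,400,537): 178+400 > 537 → valid
(18,421,455): 18+421 ≤ 455 → not valid
(159,173,422): 159+173 ≤ 422 → not valid
3 of the 8 triples form a triangle.

3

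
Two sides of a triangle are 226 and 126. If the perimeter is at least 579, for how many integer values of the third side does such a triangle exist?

125

Triangle inequality: 100 < x < 352. Perimeter ≥ 579 gives x ≥ 579 − 226 − 126 = 227.
So 227 ≤ x < 352; integers 227 through 351: 125 values.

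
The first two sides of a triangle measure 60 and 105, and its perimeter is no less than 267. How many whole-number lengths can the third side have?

63

Triangle inequality: 45 < x < 165. Perimeter ≥ 267 gives x ≥ 267 − 60 − 105 = 102.
So 102 ≤ x < 165; integers 102 through 164: 63 values.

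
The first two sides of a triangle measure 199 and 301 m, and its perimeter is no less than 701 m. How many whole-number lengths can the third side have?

Triangle inequality: 102 < x < 500. Perimeter ≥ 701 gives x ≥ 701 − 199 − 301 = 201.
So 201 ≤ x < 500; integers 201 through 499: 299 values.

299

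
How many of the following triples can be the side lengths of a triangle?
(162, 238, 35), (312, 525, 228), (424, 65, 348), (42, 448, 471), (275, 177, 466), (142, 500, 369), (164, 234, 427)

3

(35,162,238): 35+162 ≤ 238 → not valid
(228,312,525): 228+312 > 525 → valid
(65,348,424): 65+348 ≤ 424 → not valid
(42,448,471): 42+448 > 471 → valid
(177,275,466): 177+275 ≤ 466 → not valid
(142,369,500): 142+369 > 500 → valid
(164,234,427): 164+234 ≤ 427 → not valid
3 of the 7 triples form a triangle.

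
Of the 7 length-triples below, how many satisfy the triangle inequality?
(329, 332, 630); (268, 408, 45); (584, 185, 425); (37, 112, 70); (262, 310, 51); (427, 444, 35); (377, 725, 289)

(329,332,630): 329+332 > 630 → valid
(45,268,408): 45+268 ≤ 408 → not valid
(185,425,584): 185+425 > 584 → valid
(37,70,112): 37+70 ≤ 112 → not valid
(51,262,310): 51+262 > 310 → valid
(35,427,444): 35+427 > 444 → valid
(289,377,725): 289+377 ≤ 725 → not valid
4 of the 7 triples form a triangle.

4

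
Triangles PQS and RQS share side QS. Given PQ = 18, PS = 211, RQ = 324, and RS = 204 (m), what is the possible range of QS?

193 < QS < 229

From triangle PQS: |18 − 211| < QS < 18 + 211, i.e. 193 < QS < 229.
From triangle RQS: 120 < QS < 528.
Both must hold, so QS lies in the intersection.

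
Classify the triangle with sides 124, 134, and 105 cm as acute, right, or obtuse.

acute

Compare the square of the longest side to the sum of squares of the other two: 105² + 124² = 26401 > 17956 = 134².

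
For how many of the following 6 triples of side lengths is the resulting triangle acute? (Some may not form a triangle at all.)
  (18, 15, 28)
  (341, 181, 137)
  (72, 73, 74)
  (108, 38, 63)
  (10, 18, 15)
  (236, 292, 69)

2

(18,15,28): 15²+18² = 549 < 784 = 28² → obtuse
(341,181,137): 137+181 ≤ 341, not a triangle
(72,73,74): 72²+73² = 10513 > 5476 = 74² → acute
(108,38,63): 38+63 ≤ 108, not a triangle
(10,18,15): 10²+15² = 325 > 324 = 18² → acute
(236,292,69): 69²+236² = 60457 < 85264 = 292² → obtuse
2 of the 6 are acute.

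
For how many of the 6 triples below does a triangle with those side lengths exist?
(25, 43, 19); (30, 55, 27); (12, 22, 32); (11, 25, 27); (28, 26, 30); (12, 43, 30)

5

(19,25,43): 19+25 > 43 → valid
(27,30,55): 27+30 > 55 → valid
(12,22,32): 12+22 > 32 → valid
(11,25,27): 11+25 > 27 → valid
(26,28,30): 26+28 > 30 → valid
(12,30,43): 12+30 ≤ 43 → not valid
5 of the 6 triples form a triangle.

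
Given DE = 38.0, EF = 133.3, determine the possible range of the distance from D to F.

95.3 ≤ DF ≤ 171.3

By the triangle inequality, |38.0 − 133.3| ≤ DF ≤ 38.0 + 133.3.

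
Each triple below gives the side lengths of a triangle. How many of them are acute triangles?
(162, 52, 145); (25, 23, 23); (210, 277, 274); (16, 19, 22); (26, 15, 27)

(162,52,145): 52²+145² = 23729 < 26244 = 162² → obtuse
(25,23,23): 23²+23² = 1058 > 625 = 25² → acute
(210,277,274): 210²+274² = 119176 > 76729 = 277² → acute
(16,19,22): 16²+19² = 617 > 484 = 22² → acute
(26,15,27): 15²+26² = 901 > 729 = 27² → acute
4 of the 5 are acute.

4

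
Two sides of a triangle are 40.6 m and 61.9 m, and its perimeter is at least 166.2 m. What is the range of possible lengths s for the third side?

Triangle inequality alone gives 21.3 < s < 102.5.
The perimeter condition gives s ≥ 166.2 − 40.6 − 61.9 = 63.7.
Intersecting the two: 63.7 ≤ s < 102.5.

63.7 ≤ s < 102.5 m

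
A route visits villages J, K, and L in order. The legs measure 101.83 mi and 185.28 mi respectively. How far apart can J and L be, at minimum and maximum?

83.45 ≤ JL ≤ 287.11 mi

By the triangle inequality, |101.83 − 185.28| ≤ JL ≤ 101.83 + 185.28.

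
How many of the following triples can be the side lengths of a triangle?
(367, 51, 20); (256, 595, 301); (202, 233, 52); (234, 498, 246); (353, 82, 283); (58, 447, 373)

(20,51,367): 20+51 ≤ 367 → not valid
(256,301,595): 256+301 ≤ 595 → not valid
(52,202,233): 52+202 > 233 → valid
(234,246,498): 234+246 ≤ 498 → not valid
(82,283,353): 82+283 > 353 → valid
(58,373,447): 58+373 ≤ 447 → not valid
2 of the 6 triples form a triangle.

2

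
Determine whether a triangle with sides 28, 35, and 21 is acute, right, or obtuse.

Compare the square of the longest side to the sum of squares of the other two: 21² + 28² = 1225 = 35².

right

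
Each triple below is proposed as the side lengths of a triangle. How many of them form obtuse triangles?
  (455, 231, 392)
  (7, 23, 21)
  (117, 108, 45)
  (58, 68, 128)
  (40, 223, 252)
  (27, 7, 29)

3

(455,231,392): 231²+392² = 207025 = 455² → right
(7,23,21): 7²+21² = 490 < 529 = 23² → obtuse
(117,108,45): 45²+108² = 13689 = 117² → right
(58,68,128): 58+68 ≤ 128, not a triangle
(40,223,252): 40²+223² = 51329 < 63504 = 252² → obtuse
(27,7,29): 7²+27² = 778 < 841 = 29² → obtuse
3 of the 6 are obtuse.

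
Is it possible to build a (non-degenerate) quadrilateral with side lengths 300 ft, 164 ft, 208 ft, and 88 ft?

A quadrilateral exists iff every side is shorter than the sum of the others — equivalently, the longest side is less than the sum of the rest.
Longest side 300 < 460 (sum of the remaining 3), so yes.

Yes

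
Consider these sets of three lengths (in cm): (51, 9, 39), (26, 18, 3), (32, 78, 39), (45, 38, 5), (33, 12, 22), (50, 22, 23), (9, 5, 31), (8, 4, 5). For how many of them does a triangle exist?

(9,39,51): 9+39 ≤ 51 → not valid
(3,18,26): 3+18 ≤ 26 → not valid
(32,39,78): 32+39 ≤ 78 → not valid
(5,38,45): 5+38 ≤ 45 → not valid
(12,22,33): 12+22 > 33 → valid
(22,23,50): 22+23 ≤ 50 → not valid
(5,9,31): 5+9 ≤ 31 → not valid
(4,5,8): 4+5 > 8 → valid
2 of the 8 triples form a triangle.

2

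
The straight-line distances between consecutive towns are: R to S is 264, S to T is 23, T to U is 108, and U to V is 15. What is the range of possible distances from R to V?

118 ≤ RV ≤ 410

The maximum is all hops collinear in one direction: 264 + 23 + 108 + 15 = 410.
The longest hop is 264; the others sum to 146. Folding the others back against it leaves at least 264 − 146 = 118.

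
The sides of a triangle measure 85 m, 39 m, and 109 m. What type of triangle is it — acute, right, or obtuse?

obtuse

Compare the square of the longest side to the sum of squares of the other two: 39² + 85² = 8746 < 11881 = 109².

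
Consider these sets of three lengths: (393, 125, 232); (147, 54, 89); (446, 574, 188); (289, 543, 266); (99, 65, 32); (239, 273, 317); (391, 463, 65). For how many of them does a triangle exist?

3

(125,232,393): 125+232 ≤ 393 → not valid
(54,89,147): 54+89 ≤ 147 → not valid
(188,446,574): 188+446 > 574 → valid
(266,289,543): 266+289 > 543 → valid
(32,65,99): 32+65 ≤ 99 → not valid
(239,273,317): 239+273 > 317 → valid
(65,391,463): 65+391 ≤ 463 → not valid
3 of the 7 triples form a triangle.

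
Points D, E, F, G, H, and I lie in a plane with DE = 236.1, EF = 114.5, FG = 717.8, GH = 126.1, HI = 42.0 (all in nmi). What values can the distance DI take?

199.1 ≤ DI ≤ 1236.5 nmi

The maximum is all hops collinear in one direction: 236.1 + 114.5 + 717.8 + 126.1 + 42.0 = 1236.5.
The longest hop is 717.8; the others sum to 518.7. Folding the others back against it leaves at least 717.8 − 518.7 = 199.1.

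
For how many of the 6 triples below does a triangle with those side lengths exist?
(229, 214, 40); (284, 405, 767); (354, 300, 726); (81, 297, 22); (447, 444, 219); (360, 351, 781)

2

(40,214,229): 40+214 > 229 → valid
(284,405,767): 284+405 ≤ 767 → not valid
(300,354,726): 300+354 ≤ 726 → not valid
(22,81,297): 22+81 ≤ 297 → not valid
(219,444,447): 219+444 > 447 → valid
(351,360,781): 351+360 ≤ 781 → not valid
2 of the 6 triples form a triangle.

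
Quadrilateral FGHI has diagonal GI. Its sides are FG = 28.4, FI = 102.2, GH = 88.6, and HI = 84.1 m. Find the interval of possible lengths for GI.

From triangle FGI: |28.4 − 102.2| < GI < 28.4 + 102.2, i.e. 73.8 < GI < 130.6.
From triangle HGI: 4.5 < GI < 172.7.
Both must hold, so GI lies in the intersection.

73.8 < GI < 130.6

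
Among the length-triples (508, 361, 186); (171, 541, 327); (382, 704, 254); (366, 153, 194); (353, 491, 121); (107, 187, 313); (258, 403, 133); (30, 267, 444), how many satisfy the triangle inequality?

1

(186,361,508): 186+361 > 508 → valid
(171,327,541): 171+327 ≤ 541 → not valid
(254,382,704): 254+382 ≤ 704 → not valid
(153,194,366): 153+194 ≤ 366 → not valid
(121,353,491): 121+353 ≤ 491 → not valid
(107,187,313): 107+187 ≤ 313 → not valid
(133,258,403): 133+258 ≤ 403 → not valid
(30,267,444): 30+267 ≤ 444 → not valid
1 of the 8 triples forms a triangle.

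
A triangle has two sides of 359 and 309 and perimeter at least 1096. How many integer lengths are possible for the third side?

Triangle inequality: 50 < x < 668. Perimeter ≥ 1096 gives x ≥ 1096 − 359 − 309 = 428.
So 428 ≤ x < 668; integers 428 through 667: 240 values.

240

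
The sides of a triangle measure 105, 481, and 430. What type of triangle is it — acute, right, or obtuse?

Compare the square of the longest side to the sum of squares of the other two: 105² + 430² = 195925 < 231361 = 481².

obtuse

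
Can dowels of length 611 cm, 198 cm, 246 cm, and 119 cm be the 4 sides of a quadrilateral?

No

For a quadrilateral, each side must be shorter than the sum of the others.
Here the longest side is 611, but the remaining 3 sides sum to only 563.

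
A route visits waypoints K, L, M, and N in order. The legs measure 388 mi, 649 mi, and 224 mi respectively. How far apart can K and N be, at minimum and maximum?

The maximum is all hops collinear in one direction: 388 + 649 + 224 = 1261.
The longest hop is 649; the others sum to 612. Folding the others back against it leaves at least 649 − 612 = 37.

37 ≤ KN ≤ 1261 mi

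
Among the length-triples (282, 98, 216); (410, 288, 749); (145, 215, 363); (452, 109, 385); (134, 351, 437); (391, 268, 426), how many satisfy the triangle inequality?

4

(98,216,282): 98+216 > 282 → valid
(288,410,749): 288+410 ≤ 749 → not valid
(145,215,363): 145+215 ≤ 363 → not valid
(109,385,452): 109+385 > 452 → valid
(134,351,437): 134+351 > 437 → valid
(268,391,426): 268+391 > 426 → valid
4 of the 6 triples form a triangle.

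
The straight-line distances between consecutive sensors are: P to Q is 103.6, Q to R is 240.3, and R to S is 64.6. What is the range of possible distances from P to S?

The maximum is all hops collinear in one direction: 103.6 + 240.3 + 64.6 = 408.5.
The longest hop is 240.3; the others sum to 168.2. Folding the others back against it leaves at least 240.3 − 168.2 = 72.1.

72.1 ≤ PS ≤ 408.5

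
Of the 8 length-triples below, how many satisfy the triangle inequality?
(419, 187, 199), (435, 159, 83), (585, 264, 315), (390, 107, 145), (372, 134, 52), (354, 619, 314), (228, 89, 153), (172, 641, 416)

2

(187,199,419): 187+199 ≤ 419 → not valid
(83,159,435): 83+159 ≤ 435 → not valid
(264,315,585): 264+315 ≤ 585 → not valid
(107,145,390): 107+145 ≤ 390 → not valid
(52,134,372): 52+134 ≤ 372 → not valid
(314,354,619): 314+354 > 619 → valid
(89,153,228): 89+153 > 228 → valid
(172,416,641): 172+416 ≤ 641 → not valid
2 of the 8 triples form a triangle.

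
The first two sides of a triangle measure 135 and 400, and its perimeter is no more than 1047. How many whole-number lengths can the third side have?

Triangle inequality: 265 < x < 535. Perimeter ≤ 1047 gives x ≤ 1047 − 135 − 400 = 512.
So 265 < x ≤ 512; integers 266 through 512: 247 values.

247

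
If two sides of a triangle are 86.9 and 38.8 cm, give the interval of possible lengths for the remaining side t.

48.1 < t < 125.7

By the triangle inequality, t must be less than 86.9 + 38.8 = 125.7 and greater than |86.9 − 38.8| = 48.1.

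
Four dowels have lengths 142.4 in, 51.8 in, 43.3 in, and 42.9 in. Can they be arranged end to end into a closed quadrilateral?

For a quadrilateral, each side must be shorter than the sum of the others.
Here the longest side is 142.4, but the remaining 3 sides sum to only 138.0.

No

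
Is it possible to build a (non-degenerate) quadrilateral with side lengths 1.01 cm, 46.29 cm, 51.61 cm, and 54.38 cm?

A quadrilateral exists iff every side is shorter than the sum of the others — equivalently, the longest side is less than the sum of the rest.
Longest side 54.38 < 98.91 (sum of the remaining 3), so yes.

Yes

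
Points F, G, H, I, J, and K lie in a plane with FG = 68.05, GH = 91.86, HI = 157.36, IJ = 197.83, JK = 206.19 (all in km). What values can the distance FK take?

The maximum is all hops collinear in one direction: 68.05 + 91.86 + 157.36 + 197.83 + 206.19 = 721.29.
The longest hop is 206.19; the others sum to 515.10. Since 206.19 ≤ 515.10, the path can fold back on itself completely, so the minimum distance is 0.

0 ≤ FK ≤ 721.29 km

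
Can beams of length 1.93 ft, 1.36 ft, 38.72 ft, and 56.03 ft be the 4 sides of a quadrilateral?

No

For a quadrilateral, each side must be shorter than the sum of the others.
Here the longest side is 56.03, but the remaining 3 sides sum to only 42.01.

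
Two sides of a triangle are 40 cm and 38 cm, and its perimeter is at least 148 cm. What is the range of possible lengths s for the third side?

70 ≤ s < 78 cm

Triangle inequality alone gives 2 < s < 78.
The perimeter condition gives s ≥ 148 − 40 − 38 = 70.
Intersecting the two: 70 ≤ s < 78.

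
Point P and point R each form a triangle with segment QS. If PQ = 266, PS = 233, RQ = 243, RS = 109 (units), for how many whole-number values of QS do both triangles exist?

From triangle PQS: 33 < QS < 499.
From triangle RQS: 134 < QS < 352.
Intersection: 134 < QS < 352, so integers 135 through 351: 217 values.

217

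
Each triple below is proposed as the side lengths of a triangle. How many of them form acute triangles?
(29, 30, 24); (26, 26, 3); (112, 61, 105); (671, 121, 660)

3

(29,30,24): 24²+29² = 1417 > 900 = 30² → acute
(26,26,3): 3²+26² = 685 > 676 = 26² → acute
(112,61,105): 61²+105² = 14746 > 12544 = 112² → acute
(671,121,660): 121²+660² = 450241 = 671² → right
3 of the 4 are acute.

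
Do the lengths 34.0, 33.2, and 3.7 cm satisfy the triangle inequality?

Yes

The longest side is 34.0, and the other two sum to 36.9.
Since 36.9 > 34.0, the triangle inequality holds.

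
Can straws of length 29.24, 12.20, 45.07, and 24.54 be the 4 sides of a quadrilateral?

A quadrilateral exists iff every side is shorter than the sum of the others — equivalently, the longest side is less than the sum of the rest.
Longest side 45.07 < 65.98 (sum of the remaining 3), so yes.

Yes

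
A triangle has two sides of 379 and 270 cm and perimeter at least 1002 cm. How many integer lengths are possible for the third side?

Triangle inequality: 109 < x < 649. Perimeter ≥ 1002 gives x ≥ 1002 − 379 − 270 = 353.
So 353 ≤ x < 649; integers 353 through 648: 296 values.

296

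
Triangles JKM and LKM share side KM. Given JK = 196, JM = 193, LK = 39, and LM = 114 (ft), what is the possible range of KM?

From triangle JKM: |196 − 193| < KM < 196 + 193, i.e. 3 < KM < 389.
From triangle LKM: 75 < KM < 153.
Both must hold, so KM lies in the intersection.

75 < KM < 153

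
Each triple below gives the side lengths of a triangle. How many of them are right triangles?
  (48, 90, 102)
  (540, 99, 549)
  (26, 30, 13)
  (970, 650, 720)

(48,90,102): 48²+90² = 10404 = 102² → right
(540,99,549): 99²+540² = 301401 = 549² → right
(26,30,13): 13²+26² = 845 < 900 = 30² → obtuse
(970,650,720): 650²+720² = 940900 = 970² → right
3 of the 4 are right.

3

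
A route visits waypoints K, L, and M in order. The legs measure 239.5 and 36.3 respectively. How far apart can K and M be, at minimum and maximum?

203.2 ≤ KM ≤ 275.8

By the triangle inequality, |239.5 − 36.3| ≤ KM ≤ 239.5 + 36.3.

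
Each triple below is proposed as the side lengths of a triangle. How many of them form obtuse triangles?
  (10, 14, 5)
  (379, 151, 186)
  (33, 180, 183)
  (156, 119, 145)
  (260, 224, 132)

(10,14,5): 5²+10² = 125 < 196 = 14² → obtuse
(379,151,186): 151+186 ≤ 379, not a triangle
(33,180,183): 33²+180² = 33489 = 183² → right
(156,119,145): 119²+145² = 35186 > 24336 = 156² → acute
(260,224,132): 132²+224² = 67600 = 260² → right
1 of the 5 is obtuse.

1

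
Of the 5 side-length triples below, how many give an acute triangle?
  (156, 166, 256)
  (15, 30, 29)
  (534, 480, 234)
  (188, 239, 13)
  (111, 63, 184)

(156,166,256): 156²+166² = 51892 < 65536 = 256² → obtuse
(15,30,29): 15²+29² = 1066 > 900 = 30² → acute
(534,480,234): 234²+480² = 285156 = 534² → right
(188,239,13): 13+188 ≤ 239, not a triangle
(111,63,184): 63+111 ≤ 184, not a triangle
1 of the 5 is acute.

1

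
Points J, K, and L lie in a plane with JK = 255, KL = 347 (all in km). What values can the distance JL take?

By the triangle inequality, |255 − 347| ≤ JL ≤ 255 + 347.

92 ≤ JL ≤ 602 km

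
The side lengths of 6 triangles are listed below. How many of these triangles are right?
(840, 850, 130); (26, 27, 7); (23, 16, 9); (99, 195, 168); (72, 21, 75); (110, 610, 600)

4

(840,850,130): 130²+840² = 722500 = 850² → right
(26,27,7): 7²+26² = 725 < 729 = 27² → obtuse
(23,16,9): 9²+16² = 337 < 529 = 23² → obtuse
(99,195,168): 99²+168² = 38025 = 195² → right
(72,21,75): 21²+72² = 5625 = 75² → right
(110,610,600): 110²+600² = 372100 = 610² → right
4 of the 6 are right.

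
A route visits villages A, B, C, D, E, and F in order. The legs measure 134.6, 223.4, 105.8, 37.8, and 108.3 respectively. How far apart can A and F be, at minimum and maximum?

0 ≤ AF ≤ 609.9

The maximum is all hops collinear in one direction: 134.6 + 223.4 + 105.8 + 37.8 + 108.3 = 609.9.
The longest hop is 223.4; the others sum to 386.5. Since 223.4 ≤ 386.5, the path can fold back on itself completely, so the minimum distance is 0.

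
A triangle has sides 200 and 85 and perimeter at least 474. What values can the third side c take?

Triangle inequality alone gives 115 < c < 285.
The perimeter condition gives c ≥ 474 − 200 − 85 = 189.
Intersecting the two: 189 ≤ c < 285.

189 ≤ c < 285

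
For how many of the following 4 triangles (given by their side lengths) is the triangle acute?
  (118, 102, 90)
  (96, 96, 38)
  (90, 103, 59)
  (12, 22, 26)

3

(118,102,90): 90²+102² = 18504 > 13924 = 118² → acute
(96,96,38): 38²+96² = 10660 > 9216 = 96² → acute
(90,103,59): 59²+90² = 11581 > 10609 = 103² → acute
(12,22,26): 12²+22² = 628 < 676 = 26² → obtuse
3 of the 4 are acute.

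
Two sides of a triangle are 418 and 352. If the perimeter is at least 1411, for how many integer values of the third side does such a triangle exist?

Triangle inequality: 66 < x < 770. Perimeter ≥ 1411 gives x ≥ 1411 − 418 − 352 = 641.
So 641 ≤ x < 770; integers 641 through 769: 129 values.

129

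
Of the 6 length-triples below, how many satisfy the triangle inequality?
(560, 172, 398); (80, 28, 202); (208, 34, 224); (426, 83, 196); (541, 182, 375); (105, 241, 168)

(172,398,560): 172+398 > 560 → valid
(28,80,202): 28+80 ≤ 202 → not valid
(34,208,224): 34+208 > 224 → valid
(83,196,426): 83+196 ≤ 426 → not valid
(182,375,541): 182+375 > 541 → valid
(105,168,241): 105+168 > 241 → valid
4 of the 6 triples form a triangle.

4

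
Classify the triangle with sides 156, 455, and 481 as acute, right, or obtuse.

Compare the square of the longest side to the sum of squares of the other two: 156² + 455² = 231361 = 481².

right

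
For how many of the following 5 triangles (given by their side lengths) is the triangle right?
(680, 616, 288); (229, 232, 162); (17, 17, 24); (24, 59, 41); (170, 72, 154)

2

(680,616,288): 288²+616² = 462400 = 680² → right
(229,232,162): 162²+229² = 78685 > 53824 = 232² → acute
(17,17,24): 17²+17² = 578 > 576 = 24² → acute
(24,59,41): 24²+41² = 2257 < 3481 = 59² → obtuse
(170,72,154): 72²+154² = 28900 = 170² → right
2 of the 5 are right.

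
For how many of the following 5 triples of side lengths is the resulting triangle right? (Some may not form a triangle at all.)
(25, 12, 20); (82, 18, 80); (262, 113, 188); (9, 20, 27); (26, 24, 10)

2

(25,12,20): 12²+20² = 544 < 625 = 25² → obtuse
(82,18,80): 18²+80² = 6724 = 82² → right
(262,113,188): 113²+188² = 48113 < 68644 = 262² → obtuse
(9,20,27): 9²+20² = 481 < 729 = 27² → obtuse
(26,24,10): 10²+24² = 676 = 26² → right
2 of the 5 are right.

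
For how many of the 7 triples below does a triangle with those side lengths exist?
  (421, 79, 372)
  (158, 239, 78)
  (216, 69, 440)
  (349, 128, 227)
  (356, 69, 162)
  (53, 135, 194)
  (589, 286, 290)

(79,372,421): 79+372 > 421 → valid
(78,158,239): 78+158 ≤ 239 → not valid
(69,216,440): 69+216 ≤ 440 → not valid
(128,227,349): 128+227 > 349 → valid
(69,162,356): 69+162 ≤ 356 → not valid
(53,135,194): 53+135 ≤ 194 → not valid
(286,290,589): 286+290 ≤ 589 → not valid
2 of the 7 triples form a triangle.

2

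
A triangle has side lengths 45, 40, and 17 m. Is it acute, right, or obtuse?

Compare the square of the longest side to the sum of squares of the other two: 17² + 40² = 1889 < 2025 = 45².

obtuse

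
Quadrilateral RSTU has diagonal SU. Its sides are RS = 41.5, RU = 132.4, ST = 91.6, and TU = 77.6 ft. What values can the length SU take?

From triangle RSU: |41.5 − 132.4| < SU < 41.5 + 132.4, i.e. 90.9 < SU < 173.9.
From triangle TSU: 14.0 < SU < 169.2.
Both must hold, so SU lies in the intersection.

90.9 < SU < 169.2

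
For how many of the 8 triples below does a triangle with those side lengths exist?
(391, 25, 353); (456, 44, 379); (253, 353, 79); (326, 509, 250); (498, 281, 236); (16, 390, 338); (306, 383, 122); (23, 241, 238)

(25,353,391): 25+353 ≤ 391 → not valid
(44,379,456): 44+379 ≤ 456 → not valid
(79,253,353): 79+253 ≤ 353 → not valid
(250,326,509): 250+326 > 509 → valid
(236,281,498): 236+281 > 498 → valid
(16,338,390): 16+338 ≤ 390 → not valid
(122,306,383): 122+306 > 383 → valid
(23,238,241): 23+238 > 241 → valid
4 of the 8 triples form a triangle.

4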